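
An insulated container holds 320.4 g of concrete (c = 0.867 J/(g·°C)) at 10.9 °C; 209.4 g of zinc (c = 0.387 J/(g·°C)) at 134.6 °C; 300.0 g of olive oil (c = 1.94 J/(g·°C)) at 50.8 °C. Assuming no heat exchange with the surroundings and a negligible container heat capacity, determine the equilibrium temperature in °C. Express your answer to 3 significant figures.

T_f = 46.2 °C

Σ mᵢcᵢ(T − Tᵢ) = 0  ⇒  T = Σ mᵢcᵢTᵢ / Σ mᵢcᵢ
Σ mᵢcᵢ = 320.4×0.867 + 209.4×0.387 + 300.0×1.94 = 940.8246
Σ mᵢcᵢTᵢ = 277.7868×10.9 + 81.0378×134.6 + 582×50.8 = 43501
T = 43501 / 940.8246 = 46.24 °C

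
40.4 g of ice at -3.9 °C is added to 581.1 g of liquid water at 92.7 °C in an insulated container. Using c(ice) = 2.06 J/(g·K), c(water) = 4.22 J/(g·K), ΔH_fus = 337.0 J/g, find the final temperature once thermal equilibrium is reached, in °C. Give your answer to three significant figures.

T_f = 81.4 °C

Heat to bring ice to 0 °C and melt it: q₁ = 40.4×2.06×3.9 + 40.4×337.0 = 13939 J
Heat the water can supply cooling to 0 °C: 581.1×4.22×92.7 = 227323 J > q₁, so all ice melts.
Energy balance: 581.1×4.22×(92.7 − T) = 13939 + 40.4×4.22×(T − 0)
2452.242(92.7 − T) = 13939 + 170.488 T
227323 − 13939 = 2622.730 T
T = 213384 / 2622.730 = 81.36 °C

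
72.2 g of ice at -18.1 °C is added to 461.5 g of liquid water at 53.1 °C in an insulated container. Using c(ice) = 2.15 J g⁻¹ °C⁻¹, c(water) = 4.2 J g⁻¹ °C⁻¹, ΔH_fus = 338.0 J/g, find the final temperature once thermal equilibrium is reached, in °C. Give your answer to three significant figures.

T_f = 33.8 °C

Heat to bring ice to 0 °C and melt it: q₁ = 72.2×2.15×18.1 + 72.2×338.0 = 27213 J
Heat the water can supply cooling to 0 °C: 461.5×4.2×53.1 = 102924 J > q₁, so all ice melts.
Energy balance: 461.5×4.2×(53.1 − T) = 27213 + 72.2×4.2×(T − 0)
1938.3(53.1 − T) = 27213 + 303.24 T
102924 − 27213 = 2241.54 T
T = 75711 / 2241.54 = 33.78 °C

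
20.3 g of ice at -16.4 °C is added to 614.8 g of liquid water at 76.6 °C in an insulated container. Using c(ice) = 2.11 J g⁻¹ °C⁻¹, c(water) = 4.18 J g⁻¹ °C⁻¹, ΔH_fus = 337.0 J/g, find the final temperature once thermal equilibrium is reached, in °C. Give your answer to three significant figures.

Heat to bring ice to 0 °C and melt it: q₁ = 20.3×2.11×16.4 + 20.3×337.0 = 7543.6 J
Heat the water can supply cooling to 0 °C: 614.8×4.18×76.6 = 196852 J > q₁, so all ice melts.
Energy balance: 614.8×4.18×(76.6 − T) = 7543.6 + 20.3×4.18×(T − 0)
2569.864(76.6 − T) = 7543.6 + 84.854 T
196852 − 7543.6 = 2654.718 T
T = 189308.4 / 2654.718 = 71.31 °C

T_f = 71.3 °C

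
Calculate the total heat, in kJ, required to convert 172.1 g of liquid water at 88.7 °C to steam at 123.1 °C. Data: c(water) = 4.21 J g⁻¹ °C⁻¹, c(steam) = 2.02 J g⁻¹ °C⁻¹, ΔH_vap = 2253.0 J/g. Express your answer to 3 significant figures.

q1 (heat water 88.7→100.0 °C): 172.1 × 4.21 × 11.3 = 8187 J
q2 (vaporize at 100 °C): 172.1 × 2253.0 = 387741 J
q3 (heat steam 100.0→123.1 °C): 172.1 × 2.02 × 23.1 = 8031 J
Total: 8187 + 387741 + 8031 = 403959 J = 404 kJ

q = 404 kJ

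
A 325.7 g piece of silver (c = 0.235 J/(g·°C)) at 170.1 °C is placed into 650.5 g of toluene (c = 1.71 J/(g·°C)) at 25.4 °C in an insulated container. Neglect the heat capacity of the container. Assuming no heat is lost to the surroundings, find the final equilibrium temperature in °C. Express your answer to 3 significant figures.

T_f = 34.7 °C

Heat lost by silver = heat gained by toluene.
(325.7)(0.235)(170.1 − T) = (650.5)(1.71)(T − 25.4)
76.5395 (170.1 − T) = 1112.355 (T − 25.4)
13019 − 76.5395 T = 1112.355 T − 28254
41273 = 1188.8945 T
T = 34.72 °C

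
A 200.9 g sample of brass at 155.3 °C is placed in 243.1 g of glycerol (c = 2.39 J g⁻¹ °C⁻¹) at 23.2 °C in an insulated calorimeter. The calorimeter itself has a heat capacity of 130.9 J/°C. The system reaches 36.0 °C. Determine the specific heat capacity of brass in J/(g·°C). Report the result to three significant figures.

c = 0.380 J/(g·°C)

q_gained = (243.1 × 2.39 + 130.9) × (36.0 − 23.2) = 9112 J
q_lost = 200.9 × c × (155.3 − 36.0) = 23967.37 c
Set equal: c = 9112 / 23967.37 = 0.380 J/(g·°C)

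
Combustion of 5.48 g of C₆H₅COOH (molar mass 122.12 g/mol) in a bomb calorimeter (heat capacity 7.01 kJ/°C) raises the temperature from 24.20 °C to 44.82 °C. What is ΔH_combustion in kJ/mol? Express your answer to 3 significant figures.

ΔT = 44.82 − 24.20 = 20.62 °C
q_cal = C_cal × ΔT = 7.01 × 20.62 = 144.5462 kJ
n = 5.48 / 122.12 = 0.04487 mol
q_rxn = −q_cal = -144.5462 kJ
ΔH = -144.5462 / 0.04487 = -3221 kJ/mol

ΔH = -3220 kJ/mol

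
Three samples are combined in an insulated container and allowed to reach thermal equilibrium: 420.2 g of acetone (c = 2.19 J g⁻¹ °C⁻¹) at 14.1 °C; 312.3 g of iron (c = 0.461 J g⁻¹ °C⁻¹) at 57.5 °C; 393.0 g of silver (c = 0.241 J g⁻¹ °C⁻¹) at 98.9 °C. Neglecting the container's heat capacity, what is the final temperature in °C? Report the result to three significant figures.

T_f = 26.4 °C

Σ mᵢcᵢ(T − Tᵢ) = 0  ⇒  T = Σ mᵢcᵢTᵢ / Σ mᵢcᵢ
Σ mᵢcᵢ = 420.2×2.19 + 312.3×0.461 + 393.0×0.241 = 1158.9213
Σ mᵢcᵢTᵢ = 920.238×14.1 + 143.9703×57.5 + 94.713×98.9 = 30621
T = 30621 / 1158.9213 = 26.42 °C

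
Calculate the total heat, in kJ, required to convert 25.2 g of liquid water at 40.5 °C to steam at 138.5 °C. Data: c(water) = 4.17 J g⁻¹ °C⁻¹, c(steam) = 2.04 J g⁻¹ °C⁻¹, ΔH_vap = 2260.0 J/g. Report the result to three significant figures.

q = 65.2 kJ

q1 (heat water 40.5→100.0 °C): 25.2 × 4.17 × 59.5 = 6252 J
q2 (vaporize at 100 °C): 25.2 × 2260.0 = 56952 J
q3 (heat steam 100.0→138.5 °C): 25.2 × 2.04 × 38.5 = 1979 J
Total: 6252 + 56952 + 1979 = 65183 J = 65.2 kJ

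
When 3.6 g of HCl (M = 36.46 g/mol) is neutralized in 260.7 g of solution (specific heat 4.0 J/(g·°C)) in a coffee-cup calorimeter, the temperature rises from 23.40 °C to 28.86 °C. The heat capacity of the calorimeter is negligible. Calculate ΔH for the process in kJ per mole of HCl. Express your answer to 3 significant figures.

ΔH = -57.7 kJ/mol

|ΔT| = |28.86 − 23.40| = 5.46 °C
|q_surr| = (260.7 × 4.0) × 5.46 = 1042.8 × 5.46 = 5694 J
n(HCl) = 3.6 / 36.46 = 0.09874 mol
Temperature rose, so q_rxn = −|q_surr| = -5.694 kJ
ΔH = q_rxn / n = -57.67 kJ/mol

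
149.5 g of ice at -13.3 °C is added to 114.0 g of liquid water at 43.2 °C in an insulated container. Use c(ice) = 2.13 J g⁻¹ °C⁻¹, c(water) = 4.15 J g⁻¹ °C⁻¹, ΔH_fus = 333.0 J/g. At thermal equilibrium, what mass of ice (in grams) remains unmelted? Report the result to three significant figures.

Heat to warm all ice to 0 °C: 149.5×2.13×13.3 = 4235.2 J
Heat released by water cooling to 0 °C: 114.0×4.15×43.2 = 20438 J
20438 J < 4235.2 + 149.5×333.0 = 54018.7 J, so not all ice melts; final T = 0 °C.
Heat left for melting: 20438 − 4235.2 = 16202.8 J
Mass melted = 16202.8 / 333.0 = 48.66 g
Ice remaining = 149.5 − 48.66 = 100.84 g

m_ice remaining = 101 g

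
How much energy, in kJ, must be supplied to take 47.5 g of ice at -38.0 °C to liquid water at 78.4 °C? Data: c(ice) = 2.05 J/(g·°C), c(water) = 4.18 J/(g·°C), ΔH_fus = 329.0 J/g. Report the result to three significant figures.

q = 34.9 kJ

q1 (heat ice -38.0→0.0 °C): 47.5 × 2.05 × 38.0 = 3700 J
q2 (melt at 0 °C): 47.5 × 329.0 = 15628 J
q3 (heat water 0.0→78.4 °C): 47.5 × 4.18 × 78.4 = 15566 J
Total: 3700 + 15628 + 15566 = 34894 J = 34.9 kJ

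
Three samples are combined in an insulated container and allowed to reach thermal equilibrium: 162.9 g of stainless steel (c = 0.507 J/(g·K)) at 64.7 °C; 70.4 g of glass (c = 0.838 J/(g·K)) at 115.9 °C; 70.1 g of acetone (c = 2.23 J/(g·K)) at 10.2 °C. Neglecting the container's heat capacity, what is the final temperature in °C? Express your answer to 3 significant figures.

Σ mᵢcᵢ(T − Tᵢ) = 0  ⇒  T = Σ mᵢcᵢTᵢ / Σ mᵢcᵢ
Σ mᵢcᵢ = 162.9×0.507 + 70.4×0.838 + 70.1×2.23 = 297.9085
Σ mᵢcᵢTᵢ = 82.5903×64.7 + 58.9952×115.9 + 156.323×10.2 = 13776
T = 13776 / 297.9085 = 46.24 °C

T_f = 46.2 °C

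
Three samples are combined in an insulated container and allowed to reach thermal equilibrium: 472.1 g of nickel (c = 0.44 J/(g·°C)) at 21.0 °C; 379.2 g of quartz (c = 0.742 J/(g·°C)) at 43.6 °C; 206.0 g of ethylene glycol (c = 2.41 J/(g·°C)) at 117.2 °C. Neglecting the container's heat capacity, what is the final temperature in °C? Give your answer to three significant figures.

Σ mᵢcᵢ(T − Tᵢ) = 0  ⇒  T = Σ mᵢcᵢTᵢ / Σ mᵢcᵢ
Σ mᵢcᵢ = 472.1×0.44 + 379.2×0.742 + 206.0×2.41 = 985.5504
Σ mᵢcᵢTᵢ = 207.724×21.0 + 281.3664×43.6 + 496.46×117.2 = 74815
T = 74815 / 985.5504 = 75.91 °C

T_f = 75.9 °C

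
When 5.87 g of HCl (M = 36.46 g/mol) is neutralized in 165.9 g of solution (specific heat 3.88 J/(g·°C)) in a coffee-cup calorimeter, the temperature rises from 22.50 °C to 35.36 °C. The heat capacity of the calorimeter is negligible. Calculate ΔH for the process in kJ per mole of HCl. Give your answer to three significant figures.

|ΔT| = |35.36 − 22.50| = 12.86 °C
|q_surr| = (165.9 × 3.88) × 12.86 = 643.692 × 12.86 = 8278 J
n(HCl) = 5.87 / 36.46 = 0.1610 mol
Temperature rose, so q_rxn = −|q_surr| = -8.278 kJ
ΔH = q_rxn / n = -51.42 kJ/mol

ΔH = -51.4 kJ/mol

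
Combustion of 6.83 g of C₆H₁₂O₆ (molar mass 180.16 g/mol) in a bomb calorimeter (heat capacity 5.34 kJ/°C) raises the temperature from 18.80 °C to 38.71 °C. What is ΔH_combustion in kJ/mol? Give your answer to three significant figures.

ΔH = -2800 kJ/mol

ΔT = 38.71 − 18.80 = 19.91 °C
q_cal = C_cal × ΔT = 5.34 × 19.91 = 106.3194 kJ
n = 6.83 / 180.16 = 0.03791 mol
q_rxn = −q_cal = -106.3194 kJ
ΔH = -106.3194 / 0.03791 = -2804.5 kJ/mol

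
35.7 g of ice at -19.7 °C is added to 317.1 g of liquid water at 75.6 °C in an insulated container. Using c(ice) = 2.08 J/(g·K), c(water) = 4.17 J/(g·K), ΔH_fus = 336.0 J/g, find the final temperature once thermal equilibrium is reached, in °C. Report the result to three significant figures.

Heat to bring ice to 0 °C and melt it: q₁ = 35.7×2.08×19.7 + 35.7×336.0 = 13458 J
Heat the water can supply cooling to 0 °C: 317.1×4.17×75.6 = 99966.4 J > q₁, so all ice melts.
Energy balance: 317.1×4.17×(75.6 − T) = 13458 + 35.7×4.17×(T − 0)
1322.307(75.6 − T) = 13458 + 148.869 T
99966.4 − 13458 = 1471.176 T
T = 86508.4 / 1471.176 = 58.80 °C

T_f = 58.8 °C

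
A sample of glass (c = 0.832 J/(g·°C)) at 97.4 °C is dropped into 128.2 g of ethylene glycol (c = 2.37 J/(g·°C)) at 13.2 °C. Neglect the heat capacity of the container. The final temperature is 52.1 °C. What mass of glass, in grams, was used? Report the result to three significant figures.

m = 314 g

q_gained = (128.2 × 2.37) × (52.1 − 13.2) = 11820 J
q_lost = m × 0.832 × (97.4 − 52.1) = 37.6896 m
m = 11820 / 37.6896 = 314 g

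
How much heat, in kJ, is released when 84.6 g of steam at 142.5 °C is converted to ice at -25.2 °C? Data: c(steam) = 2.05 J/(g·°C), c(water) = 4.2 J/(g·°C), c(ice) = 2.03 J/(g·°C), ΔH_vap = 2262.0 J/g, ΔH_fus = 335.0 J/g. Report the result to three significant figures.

q1 (cool steam 142.5→100 °C): 84.6 × 2.05 × 42.5 = 7371 J
q2 (condense at 100 °C): 84.6 × 2262.0 = 191365 J
q3 (cool water 100→0 °C): 84.6 × 4.2 × 100.0 = 35532 J
q4 (freeze at 0 °C): 84.6 × 335.0 = 28341 J
q5 (cool ice 0→-25.2 °C): 84.6 × 2.03 × 25.2 = 4328 J
Total: 7371 + 191365 + 35532 + 28341 + 4328 = 266937 J = 267 kJ

q = 267 kJ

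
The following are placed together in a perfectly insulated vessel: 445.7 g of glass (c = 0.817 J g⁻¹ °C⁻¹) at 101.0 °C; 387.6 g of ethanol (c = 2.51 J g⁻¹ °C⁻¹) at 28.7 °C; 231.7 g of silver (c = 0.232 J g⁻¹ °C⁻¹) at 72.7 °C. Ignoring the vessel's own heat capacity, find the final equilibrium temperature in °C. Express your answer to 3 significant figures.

Σ mᵢcᵢ(T − Tᵢ) = 0  ⇒  T = Σ mᵢcᵢTᵢ / Σ mᵢcᵢ
Σ mᵢcᵢ = 445.7×0.817 + 387.6×2.51 + 231.7×0.232 = 1390.7673
Σ mᵢcᵢTᵢ = 364.1369×101.0 + 972.876×28.7 + 53.7544×72.7 = 68607
T = 68607 / 1390.7673 = 49.33 °C

T_f = 49.3 °C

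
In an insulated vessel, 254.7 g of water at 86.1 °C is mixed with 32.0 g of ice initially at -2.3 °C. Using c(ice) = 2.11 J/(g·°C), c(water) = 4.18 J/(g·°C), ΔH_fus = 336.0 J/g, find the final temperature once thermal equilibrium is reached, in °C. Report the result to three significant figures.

T_f = 67.4 °C

Heat to bring ice to 0 °C and melt it: q₁ = 32.0×2.11×2.3 + 32.0×336.0 = 10907 J
Heat the water can supply cooling to 0 °C: 254.7×4.18×86.1 = 91666.0 J > q₁, so all ice melts.
Energy balance: 254.7×4.18×(86.1 − T) = 10907 + 32.0×4.18×(T − 0)
1064.646(86.1 − T) = 10907 + 133.76 T
91666.0 − 10907 = 1198.406 T
T = 80759.0 / 1198.406 = 67.39 °C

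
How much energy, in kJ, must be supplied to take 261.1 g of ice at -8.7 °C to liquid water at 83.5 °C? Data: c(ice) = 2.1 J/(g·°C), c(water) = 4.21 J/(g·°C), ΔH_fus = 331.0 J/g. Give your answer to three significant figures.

q1 (heat ice -8.7→0.0 °C): 261.1 × 2.1 × 8.7 = 4770 J
q2 (melt at 0 °C): 261.1 × 331.0 = 86424 J
q3 (heat water 0.0→83.5 °C): 261.1 × 4.21 × 83.5 = 91786 J
Total: 4770 + 86424 + 91786 = 182980 J = 183 kJ

q = 183 kJ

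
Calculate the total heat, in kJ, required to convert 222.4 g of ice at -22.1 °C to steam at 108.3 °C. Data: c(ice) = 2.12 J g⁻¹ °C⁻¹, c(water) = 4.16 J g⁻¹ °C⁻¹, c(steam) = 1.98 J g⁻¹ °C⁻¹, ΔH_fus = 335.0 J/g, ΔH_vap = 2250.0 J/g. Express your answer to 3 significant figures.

q = 681 kJ

q1 (heat ice -22.1→0.0 °C): 222.4 × 2.12 × 22.1 = 10420 J
q2 (melt at 0 °C): 222.4 × 335.0 = 74504 J
q3 (heat water 0.0→100.0 °C): 222.4 × 4.16 × 100.0 = 92518 J
q4 (vaporize at 100 °C): 222.4 × 2250.0 = 500400 J
q5 (heat steam 100.0→108.3 °C): 222.4 × 1.98 × 8.3 = 3655 J
Total: 10420 + 74504 + 92518 + 500400 + 3655 = 681497 J = 681 kJ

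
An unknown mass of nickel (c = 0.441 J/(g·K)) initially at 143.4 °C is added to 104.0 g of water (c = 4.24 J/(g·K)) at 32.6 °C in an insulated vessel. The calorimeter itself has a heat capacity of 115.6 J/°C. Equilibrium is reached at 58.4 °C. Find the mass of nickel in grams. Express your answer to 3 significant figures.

q_gained = (104.0 × 4.24 + 115.6) × (58.4 − 32.6) = 14360 J
q_lost = m × 0.441 × (143.4 − 58.4) = 37.485 m
m = 14360 / 37.485 = 383 g

m = 383 g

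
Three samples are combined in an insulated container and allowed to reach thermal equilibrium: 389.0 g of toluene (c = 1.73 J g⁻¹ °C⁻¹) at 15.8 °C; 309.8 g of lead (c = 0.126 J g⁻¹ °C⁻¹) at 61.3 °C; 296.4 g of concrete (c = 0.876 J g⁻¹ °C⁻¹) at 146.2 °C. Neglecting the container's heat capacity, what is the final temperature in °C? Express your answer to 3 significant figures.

Σ mᵢcᵢ(T − Tᵢ) = 0  ⇒  T = Σ mᵢcᵢTᵢ / Σ mᵢcᵢ
Σ mᵢcᵢ = 389.0×1.73 + 309.8×0.126 + 296.4×0.876 = 971.6512
Σ mᵢcᵢTᵢ = 672.97×15.8 + 39.0348×61.3 + 259.6464×146.2 = 50986
T = 50986 / 971.6512 = 52.47 °C

T_f = 52.5 °C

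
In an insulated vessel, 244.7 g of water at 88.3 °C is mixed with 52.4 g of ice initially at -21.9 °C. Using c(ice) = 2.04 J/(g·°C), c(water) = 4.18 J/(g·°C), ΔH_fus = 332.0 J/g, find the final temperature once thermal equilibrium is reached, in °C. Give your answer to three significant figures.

Heat to bring ice to 0 °C and melt it: q₁ = 52.4×2.04×21.9 + 52.4×332.0 = 19738 J
Heat the water can supply cooling to 0 °C: 244.7×4.18×88.3 = 90317.3 J > q₁, so all ice melts.
Energy balance: 244.7×4.18×(88.3 − T) = 19738 + 52.4×4.18×(T − 0)
1022.846(88.3 − T) = 19738 + 219.032 T
90317.3 − 19738 = 1241.878 T
T = 70579.3 / 1241.878 = 56.83 °C

T_f = 56.8 °C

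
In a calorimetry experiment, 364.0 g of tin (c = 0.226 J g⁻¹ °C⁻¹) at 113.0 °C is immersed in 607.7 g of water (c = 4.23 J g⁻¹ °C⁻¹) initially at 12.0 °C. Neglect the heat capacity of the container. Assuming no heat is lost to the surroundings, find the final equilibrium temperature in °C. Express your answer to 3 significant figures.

T_f = 15.1 °C

Heat lost by tin = heat gained by water.
(364.0)(0.226)(113.0 − T) = (607.7)(4.23)(T − 12.0)
82.264 (113.0 − T) = 2570.571 (T − 12.0)
9295.8 − 82.264 T = 2570.571 T − 30847
40142.8 = 2652.835 T
T = 15.13 °C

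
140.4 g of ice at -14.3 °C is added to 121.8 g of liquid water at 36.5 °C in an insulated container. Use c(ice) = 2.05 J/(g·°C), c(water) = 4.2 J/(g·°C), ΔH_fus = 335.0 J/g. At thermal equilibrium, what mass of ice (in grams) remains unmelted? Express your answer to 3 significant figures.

Heat to warm all ice to 0 °C: 140.4×2.05×14.3 = 4115.83 J
Heat released by water cooling to 0 °C: 121.8×4.2×36.5 = 18671.9 J
18671.9 J < 4115.83 + 140.4×335.0 = 51149.83 J, so not all ice melts; final T = 0 °C.
Heat left for melting: 18671.9 − 4115.83 = 14556.07 J
Mass melted = 14556.07 / 335.0 = 43.451 g
Ice remaining = 140.4 − 43.451 = 96.949 g

m_ice remaining = 96.9 g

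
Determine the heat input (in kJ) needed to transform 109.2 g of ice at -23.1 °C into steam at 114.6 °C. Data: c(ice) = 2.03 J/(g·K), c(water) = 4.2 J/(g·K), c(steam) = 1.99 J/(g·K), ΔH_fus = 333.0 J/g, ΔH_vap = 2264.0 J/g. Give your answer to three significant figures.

q = 338 kJ

q1 (heat ice -23.1→0.0 °C): 109.2 × 2.03 × 23.1 = 5121 J
q2 (melt at 0 °C): 109.2 × 333.0 = 36364 J
q3 (heat water 0.0→100.0 °C): 109.2 × 4.2 × 100.0 = 45864 J
q4 (vaporize at 100 °C): 109.2 × 2264.0 = 247229 J
q5 (heat steam 100.0→114.6 °C): 109.2 × 1.99 × 14.6 = 3173 J
Total: 5121 + 36364 + 45864 + 247229 + 3173 = 337751 J = 338 kJ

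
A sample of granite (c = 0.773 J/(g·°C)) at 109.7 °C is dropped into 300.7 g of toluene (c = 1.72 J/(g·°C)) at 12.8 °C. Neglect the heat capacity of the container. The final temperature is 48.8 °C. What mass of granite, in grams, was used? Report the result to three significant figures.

m = 396 g

q_gained = (300.7 × 1.72) × (48.8 − 12.8) = 18620 J
q_lost = m × 0.773 × (109.7 − 48.8) = 47.0757 m
m = 18620 / 47.0757 = 396 g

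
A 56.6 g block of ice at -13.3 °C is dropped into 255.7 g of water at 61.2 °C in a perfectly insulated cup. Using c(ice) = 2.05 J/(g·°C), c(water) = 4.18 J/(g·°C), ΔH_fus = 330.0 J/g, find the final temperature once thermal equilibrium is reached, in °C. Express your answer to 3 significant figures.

T_f = 34.6 °C

Heat to bring ice to 0 °C and melt it: q₁ = 56.6×2.05×13.3 + 56.6×330.0 = 20221 J
Heat the water can supply cooling to 0 °C: 255.7×4.18×61.2 = 65412.2 J > q₁, so all ice melts.
Energy balance: 255.7×4.18×(61.2 − T) = 20221 + 56.6×4.18×(T − 0)
1068.826(61.2 − T) = 20221 + 236.588 T
65412.2 − 20221 = 1305.414 T
T = 45191.2 / 1305.414 = 34.62 °C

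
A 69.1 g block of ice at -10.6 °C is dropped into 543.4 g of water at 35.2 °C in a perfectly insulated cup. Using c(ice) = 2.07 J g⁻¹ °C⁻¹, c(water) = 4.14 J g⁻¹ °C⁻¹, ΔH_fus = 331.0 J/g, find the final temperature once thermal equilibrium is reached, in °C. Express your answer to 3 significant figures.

T_f = 21.6 °C

Heat to bring ice to 0 °C and melt it: q₁ = 69.1×2.07×10.6 + 69.1×331.0 = 24388 J
Heat the water can supply cooling to 0 °C: 543.4×4.14×35.2 = 79188.6 J > q₁, so all ice melts.
Energy balance: 543.4×4.14×(35.2 − T) = 24388 + 69.1×4.14×(T − 0)
2249.676(35.2 − T) = 24388 + 286.074 T
79188.6 − 24388 = 2535.750 T
T = 54800.6 / 2535.750 = 21.61 °C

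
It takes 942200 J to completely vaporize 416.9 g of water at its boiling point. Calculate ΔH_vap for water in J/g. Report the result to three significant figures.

ΔH_vap = 2260 J/g

ΔH_vap = q / m = 942200 / 416.9 = 2260 J/g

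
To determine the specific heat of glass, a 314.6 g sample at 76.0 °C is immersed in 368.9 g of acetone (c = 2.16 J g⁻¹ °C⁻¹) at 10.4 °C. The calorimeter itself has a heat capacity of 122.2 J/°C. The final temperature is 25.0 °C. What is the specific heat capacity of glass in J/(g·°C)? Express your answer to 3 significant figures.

q_gained = (368.9 × 2.16 + 122.2) × (25.0 − 10.4) = 13420 J
q_lost = 314.6 × c × (76.0 − 25.0) = 16044.6 c
Set equal: c = 13420 / 16044.6 = 0.836 J/(g·°C)

c = 0.836 J/(g·°C)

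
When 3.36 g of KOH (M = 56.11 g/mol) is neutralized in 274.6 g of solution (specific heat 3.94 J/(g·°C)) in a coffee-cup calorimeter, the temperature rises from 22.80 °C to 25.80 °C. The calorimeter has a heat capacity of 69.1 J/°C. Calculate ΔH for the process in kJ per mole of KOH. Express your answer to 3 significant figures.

|ΔT| = |25.80 − 22.80| = 3.00 °C
|q_surr| = (274.6 × 3.94 + 69.1) × 3.00 = 1151.024 × 3.00 = 3453 J
n(KOH) = 3.36 / 56.11 = 0.05988 mol
Temperature rose, so q_rxn = −|q_surr| = -3.453 kJ
ΔH = q_rxn / n = -57.67 kJ/mol

ΔH = -57.7 kJ/mol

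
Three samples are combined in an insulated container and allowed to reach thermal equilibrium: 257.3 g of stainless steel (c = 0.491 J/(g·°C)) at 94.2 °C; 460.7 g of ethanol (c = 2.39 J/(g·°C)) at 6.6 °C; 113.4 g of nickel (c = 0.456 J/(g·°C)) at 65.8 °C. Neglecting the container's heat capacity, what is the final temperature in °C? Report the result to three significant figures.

T_f = 17.6 °C

Σ mᵢcᵢ(T − Tᵢ) = 0  ⇒  T = Σ mᵢcᵢTᵢ / Σ mᵢcᵢ
Σ mᵢcᵢ = 257.3×0.491 + 460.7×2.39 + 113.4×0.456 = 1279.1177
Σ mᵢcᵢTᵢ = 126.3343×94.2 + 1101.073×6.6 + 51.7104×65.8 = 22570
T = 22570 / 1279.1177 = 17.64 °C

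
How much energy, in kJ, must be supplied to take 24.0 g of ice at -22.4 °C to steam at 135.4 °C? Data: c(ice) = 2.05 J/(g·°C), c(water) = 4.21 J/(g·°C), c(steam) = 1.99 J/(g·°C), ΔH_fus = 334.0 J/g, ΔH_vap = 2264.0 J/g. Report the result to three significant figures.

q1 (heat ice -22.4→0.0 °C): 24.0 × 2.05 × 22.4 = 1102 J
q2 (melt at 0 °C): 24.0 × 334.0 = 8016 J
q3 (heat water 0.0→100.0 °C): 24.0 × 4.21 × 100.0 = 10104 J
q4 (vaporize at 100 °C): 24.0 × 2264.0 = 54336 J
q5 (heat steam 100.0→135.4 °C): 24.0 × 1.99 × 35.4 = 1691 J
Total: 1102 + 8016 + 10104 + 54336 + 1691 = 75249 J = 75.2 kJ

q = 75.2 kJ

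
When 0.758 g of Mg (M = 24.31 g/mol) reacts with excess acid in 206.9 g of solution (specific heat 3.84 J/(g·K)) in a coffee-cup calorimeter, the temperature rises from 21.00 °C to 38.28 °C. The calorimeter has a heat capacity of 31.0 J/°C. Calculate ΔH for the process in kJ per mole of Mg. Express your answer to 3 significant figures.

ΔH = -457 kJ/mol

|ΔT| = |38.28 − 21.00| = 17.28 °C
|q_surr| = (206.9 × 3.84 + 31.0) × 17.28 = 825.496 × 17.28 = 14260 J
n(Mg) = 0.758 / 24.31 = 0.03118 mol
Temperature rose, so q_rxn = −|q_surr| = -14.26 kJ
ΔH = q_rxn / n = -457.3 kJ/mol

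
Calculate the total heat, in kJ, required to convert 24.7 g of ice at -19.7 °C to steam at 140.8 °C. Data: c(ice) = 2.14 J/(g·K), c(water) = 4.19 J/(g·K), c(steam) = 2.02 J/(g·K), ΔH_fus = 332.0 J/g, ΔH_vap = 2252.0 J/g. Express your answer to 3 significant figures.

q = 77.3 kJ

q1 (heat ice -19.7→0.0 °C): 24.7 × 2.14 × 19.7 = 1041 J
q2 (melt at 0 °C): 24.7 × 332.0 = 8200 J
q3 (heat water 0.0→100.0 °C): 24.7 × 4.19 × 100.0 = 10349 J
q4 (vaporize at 100 °C): 24.7 × 2252.0 = 55624 J
q5 (heat steam 100.0→140.8 °C): 24.7 × 2.02 × 40.8 = 2036 J
Total: 1041 + 8200 + 10349 + 55624 + 2036 = 77250 J = 77.3 kJ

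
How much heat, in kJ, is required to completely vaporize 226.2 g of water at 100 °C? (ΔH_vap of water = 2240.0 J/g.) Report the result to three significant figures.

q = 507 kJ

q = m × ΔH_vap = 226.2 × 2240.0 = 506700 J = 507 kJ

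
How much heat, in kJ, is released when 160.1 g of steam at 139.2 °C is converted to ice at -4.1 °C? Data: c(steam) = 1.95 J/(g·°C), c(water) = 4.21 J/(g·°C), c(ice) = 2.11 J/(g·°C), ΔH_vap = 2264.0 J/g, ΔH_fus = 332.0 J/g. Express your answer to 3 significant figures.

q = 497 kJ

q1 (cool steam 139.2→100 °C): 160.1 × 1.95 × 39.2 = 12238 J
q2 (condense at 100 °C): 160.1 × 2264.0 = 362466 J
q3 (cool water 100→0 °C): 160.1 × 4.21 × 100.0 = 67402 J
q4 (freeze at 0 °C): 160.1 × 332.0 = 53153 J
q5 (cool ice 0→-4.1 °C): 160.1 × 2.11 × 4.1 = 1385 J
Total: 12238 + 362466 + 67402 + 53153 + 1385 = 496644 J = 497 kJ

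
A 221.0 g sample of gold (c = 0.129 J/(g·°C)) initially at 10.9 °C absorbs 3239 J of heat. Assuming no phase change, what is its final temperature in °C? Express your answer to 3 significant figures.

ΔT = q / (m c) = 3239 / (221.0 × 0.129) = 113.6 °C
T_f = 10.9 + 113.6 = 124.5 °C

T_f = 125 °C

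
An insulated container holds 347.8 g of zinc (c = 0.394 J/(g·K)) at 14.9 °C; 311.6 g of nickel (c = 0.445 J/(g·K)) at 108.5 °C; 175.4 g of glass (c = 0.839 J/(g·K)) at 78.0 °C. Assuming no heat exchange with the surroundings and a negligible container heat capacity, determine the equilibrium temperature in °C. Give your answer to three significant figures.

T_f = 67.6 °C

Σ mᵢcᵢ(T − Tᵢ) = 0  ⇒  T = Σ mᵢcᵢTᵢ / Σ mᵢcᵢ
Σ mᵢcᵢ = 347.8×0.394 + 311.6×0.445 + 175.4×0.839 = 422.8558
Σ mᵢcᵢTᵢ = 137.0332×14.9 + 138.662×108.5 + 147.1606×78.0 = 28565
T = 28565 / 422.8558 = 67.55 °C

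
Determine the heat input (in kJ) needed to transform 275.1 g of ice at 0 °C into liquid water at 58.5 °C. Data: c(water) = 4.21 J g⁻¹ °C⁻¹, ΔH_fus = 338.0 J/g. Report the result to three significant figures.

q = 161 kJ

q1 (melt at 0 °C): 275.1 × 338.0 = 92984 J
q2 (heat water 0.0→58.5 °C): 275.1 × 4.21 × 58.5 = 67753 J
Total: 92984 + 67753 = 160737 J = 161 kJ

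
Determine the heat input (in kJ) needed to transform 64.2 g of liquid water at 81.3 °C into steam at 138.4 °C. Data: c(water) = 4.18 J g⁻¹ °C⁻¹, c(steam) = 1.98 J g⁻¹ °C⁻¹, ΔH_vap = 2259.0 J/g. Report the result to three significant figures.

q1 (heat water 81.3→100.0 °C): 64.2 × 4.18 × 18.7 = 5018 J
q2 (vaporize at 100 °C): 64.2 × 2259.0 = 145028 J
q3 (heat steam 100.0→138.4 °C): 64.2 × 1.98 × 38.4 = 4881 J
Total: 5018 + 145028 + 4881 = 154927 J = 155 kJ

q = 155 kJ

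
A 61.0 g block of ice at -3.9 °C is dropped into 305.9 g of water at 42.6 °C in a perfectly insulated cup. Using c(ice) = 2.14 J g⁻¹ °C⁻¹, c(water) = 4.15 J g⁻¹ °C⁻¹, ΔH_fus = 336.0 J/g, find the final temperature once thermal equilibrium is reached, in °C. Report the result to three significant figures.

Heat to bring ice to 0 °C and melt it: q₁ = 61.0×2.14×3.9 + 61.0×336.0 = 21005 J
Heat the water can supply cooling to 0 °C: 305.9×4.15×42.6 = 54080.1 J > q₁, so all ice melts.
Energy balance: 305.9×4.15×(42.6 − T) = 21005 + 61.0×4.15×(T − 0)
1269.485(42.6 − T) = 21005 + 253.15 T
54080.1 − 21005 = 1522.635 T
T = 33075.1 / 1522.635 = 21.72 °C

T_f = 21.7 °C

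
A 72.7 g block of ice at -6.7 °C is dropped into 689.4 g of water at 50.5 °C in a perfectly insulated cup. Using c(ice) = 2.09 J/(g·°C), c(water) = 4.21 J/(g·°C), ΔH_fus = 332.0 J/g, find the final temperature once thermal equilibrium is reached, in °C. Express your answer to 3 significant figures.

Heat to bring ice to 0 °C and melt it: q₁ = 72.7×2.09×6.7 + 72.7×332.0 = 25154 J
Heat the water can supply cooling to 0 °C: 689.4×4.21×50.5 = 146570 J > q₁, so all ice melts.
Energy balance: 689.4×4.21×(50.5 − T) = 25154 + 72.7×4.21×(T − 0)
2902.374(50.5 − T) = 25154 + 306.067 T
146570 − 25154 = 3208.441 T
T = 121416 / 3208.441 = 37.84 °C

T_f = 37.8 °C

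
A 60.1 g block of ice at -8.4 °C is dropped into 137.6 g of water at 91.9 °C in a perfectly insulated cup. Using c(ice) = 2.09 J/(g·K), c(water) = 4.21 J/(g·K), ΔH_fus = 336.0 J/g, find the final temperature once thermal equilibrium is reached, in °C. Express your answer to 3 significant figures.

Heat to bring ice to 0 °C and melt it: q₁ = 60.1×2.09×8.4 + 60.1×336.0 = 21249 J
Heat the water can supply cooling to 0 °C: 137.6×4.21×91.9 = 53237.3 J > q₁, so all ice melts.
Energy balance: 137.6×4.21×(91.9 − T) = 21249 + 60.1×4.21×(T − 0)
579.296(91.9 − T) = 21249 + 253.021 T
53237.3 − 21249 = 832.317 T
T = 31988.3 / 832.317 = 38.43 °C

T_f = 38.4 °C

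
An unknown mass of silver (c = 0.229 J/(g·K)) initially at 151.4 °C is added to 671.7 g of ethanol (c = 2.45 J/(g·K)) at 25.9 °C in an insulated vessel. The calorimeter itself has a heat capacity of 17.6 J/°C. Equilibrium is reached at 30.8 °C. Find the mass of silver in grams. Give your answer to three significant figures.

q_gained = (671.7 × 2.45 + 17.6) × (30.8 − 25.9) = 8150 J
q_lost = m × 0.229 × (151.4 − 30.8) = 27.6174 m
m = 8150 / 27.6174 = 295 g

m = 295 g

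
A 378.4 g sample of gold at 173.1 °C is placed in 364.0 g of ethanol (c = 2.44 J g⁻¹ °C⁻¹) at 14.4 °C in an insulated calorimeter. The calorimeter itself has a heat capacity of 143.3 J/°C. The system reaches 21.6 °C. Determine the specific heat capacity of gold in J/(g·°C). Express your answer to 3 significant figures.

q_gained = (364.0 × 2.44 + 143.3) × (21.6 − 14.4) = 7427 J
q_lost = 378.4 × c × (173.1 − 21.6) = 57327.6 c
Set equal: c = 7427 / 57327.6 = 0.130 J/(g·°C)

c = 0.130 J/(g·°C)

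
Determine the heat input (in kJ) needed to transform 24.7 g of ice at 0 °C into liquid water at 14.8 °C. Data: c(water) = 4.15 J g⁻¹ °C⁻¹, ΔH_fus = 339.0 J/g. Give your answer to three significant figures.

q1 (melt at 0 °C): 24.7 × 339.0 = 8373 J
q2 (heat water 0.0→14.8 °C): 24.7 × 4.15 × 14.8 = 1517 J
Total: 8373 + 1517 = 9890 J = 9.89 kJ

q = 9.89 kJ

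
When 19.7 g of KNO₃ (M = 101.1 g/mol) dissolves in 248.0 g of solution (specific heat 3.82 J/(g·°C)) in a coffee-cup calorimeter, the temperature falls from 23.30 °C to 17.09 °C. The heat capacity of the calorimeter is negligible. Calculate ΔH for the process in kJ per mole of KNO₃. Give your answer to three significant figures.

|ΔT| = |17.09 − 23.30| = 6.21 °C
|q_surr| = (248.0 × 3.82) × 6.21 = 947.36 × 6.21 = 5883 J
n(KNO₃) = 19.7 / 101.1 = 0.1949 mol
Temperature fell, so q_rxn = +|q_surr| = 5.883 kJ
ΔH = q_rxn / n = 30.18 kJ/mol

ΔH = 30.2 kJ/mol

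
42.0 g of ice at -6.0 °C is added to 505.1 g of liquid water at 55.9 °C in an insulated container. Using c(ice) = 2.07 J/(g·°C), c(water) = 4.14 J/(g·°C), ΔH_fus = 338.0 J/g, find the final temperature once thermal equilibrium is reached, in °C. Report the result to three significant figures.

Heat to bring ice to 0 °C and melt it: q₁ = 42.0×2.07×6.0 + 42.0×338.0 = 14718 J
Heat the water can supply cooling to 0 °C: 505.1×4.14×55.9 = 116893 J > q₁, so all ice melts.
Energy balance: 505.1×4.14×(55.9 − T) = 14718 + 42.0×4.14×(T − 0)
2091.114(55.9 − T) = 14718 + 173.88 T
116893 − 14718 = 2264.994 T
T = 102175 / 2264.994 = 45.11 °C

T_f = 45.1 °C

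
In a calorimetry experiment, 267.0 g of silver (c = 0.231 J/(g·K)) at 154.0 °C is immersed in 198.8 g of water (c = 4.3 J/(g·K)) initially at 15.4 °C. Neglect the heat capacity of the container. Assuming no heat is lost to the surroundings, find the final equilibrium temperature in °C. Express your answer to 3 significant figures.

Heat lost by silver = heat gained by water.
(267.0)(0.231)(154.0 − T) = (198.8)(4.3)(T − 15.4)
61.677 (154.0 − T) = 854.84 (T − 15.4)
9498.3 − 61.677 T = 854.84 T − 13165
22663.3 = 916.517 T
T = 24.73 °C

T_f = 24.7 °C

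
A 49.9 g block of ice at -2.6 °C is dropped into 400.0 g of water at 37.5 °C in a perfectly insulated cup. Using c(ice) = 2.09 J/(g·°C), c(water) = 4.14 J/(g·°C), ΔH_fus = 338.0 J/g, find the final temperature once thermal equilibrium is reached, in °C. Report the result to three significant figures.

T_f = 24.1 °C

Heat to bring ice to 0 °C and melt it: q₁ = 49.9×2.09×2.6 + 49.9×338.0 = 17137 J
Heat the water can supply cooling to 0 °C: 400.0×4.14×37.5 = 62100.0 J > q₁, so all ice melts.
Energy balance: 400.0×4.14×(37.5 − T) = 17137 + 49.9×4.14×(T − 0)
1656(37.5 − T) = 17137 + 206.586 T
62100.0 − 17137 = 1862.586 T
T = 44963.0 / 1862.586 = 24.14 °C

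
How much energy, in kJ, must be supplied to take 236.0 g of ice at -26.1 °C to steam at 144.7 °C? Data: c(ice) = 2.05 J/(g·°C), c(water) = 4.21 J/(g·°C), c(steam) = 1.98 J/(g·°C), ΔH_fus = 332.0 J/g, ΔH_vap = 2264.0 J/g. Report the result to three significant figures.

q = 746 kJ

q1 (heat ice -26.1→0.0 °C): 236.0 × 2.05 × 26.1 = 12627 J
q2 (melt at 0 °C): 236.0 × 332.0 = 78352 J
q3 (heat water 0.0→100.0 °C): 236.0 × 4.21 × 100.0 = 99356 J
q4 (vaporize at 100 °C): 236.0 × 2264.0 = 534304 J
q5 (heat steam 100.0→144.7 °C): 236.0 × 1.98 × 44.7 = 20887 J
Total: 12627 + 78352 + 99356 + 534304 + 20887 = 745526 J = 746 kJ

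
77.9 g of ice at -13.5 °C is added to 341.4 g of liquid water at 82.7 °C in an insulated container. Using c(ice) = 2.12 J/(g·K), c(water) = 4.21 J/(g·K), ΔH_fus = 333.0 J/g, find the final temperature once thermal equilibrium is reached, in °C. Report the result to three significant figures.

T_f = 51.4 °C

Heat to bring ice to 0 °C and melt it: q₁ = 77.9×2.12×13.5 + 77.9×333.0 = 28170 J
Heat the water can supply cooling to 0 °C: 341.4×4.21×82.7 = 118864 J > q₁, so all ice melts.
Energy balance: 341.4×4.21×(82.7 − T) = 28170 + 77.9×4.21×(T − 0)
1437.294(82.7 − T) = 28170 + 327.959 T
118864 − 28170 = 1765.253 T
T = 90694 / 1765.253 = 51.38 °C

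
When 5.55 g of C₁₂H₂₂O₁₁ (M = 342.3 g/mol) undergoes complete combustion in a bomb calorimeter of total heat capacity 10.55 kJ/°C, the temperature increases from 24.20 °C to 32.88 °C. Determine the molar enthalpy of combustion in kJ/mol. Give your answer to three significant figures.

ΔH = -5650 kJ/mol

ΔT = 32.88 − 24.20 = 8.68 °C
q_cal = C_cal × ΔT = 10.55 × 8.68 = 91.574 kJ
n = 5.55 / 342.3 = 0.01621 mol
q_rxn = −q_cal = -91.574 kJ
ΔH = -91.574 / 0.01621 = -5649 kJ/mol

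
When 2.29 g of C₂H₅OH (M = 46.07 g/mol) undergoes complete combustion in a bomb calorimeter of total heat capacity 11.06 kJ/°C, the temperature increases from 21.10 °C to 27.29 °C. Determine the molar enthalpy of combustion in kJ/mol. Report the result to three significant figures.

ΔH = -1380 kJ/mol

ΔT = 27.29 − 21.10 = 6.19 °C
q_cal = C_cal × ΔT = 11.06 × 6.19 = 68.4614 kJ
n = 2.29 / 46.07 = 0.04971 mol
q_rxn = −q_cal = -68.4614 kJ
ΔH = -68.4614 / 0.04971 = -1377 kJ/mol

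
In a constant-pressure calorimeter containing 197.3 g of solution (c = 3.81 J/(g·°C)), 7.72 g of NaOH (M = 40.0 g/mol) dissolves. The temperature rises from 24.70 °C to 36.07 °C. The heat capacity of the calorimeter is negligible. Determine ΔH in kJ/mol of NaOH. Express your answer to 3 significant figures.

ΔH = -44.3 kJ/mol

|ΔT| = |36.07 − 24.70| = 11.37 °C
|q_surr| = (197.3 × 3.81) × 11.37 = 751.713 × 11.37 = 8547 J
n(NaOH) = 7.72 / 40.0 = 0.1930 mol
Temperature rose, so q_rxn = −|q_surr| = -8.547 kJ
ΔH = q_rxn / n = -44.28 kJ/mol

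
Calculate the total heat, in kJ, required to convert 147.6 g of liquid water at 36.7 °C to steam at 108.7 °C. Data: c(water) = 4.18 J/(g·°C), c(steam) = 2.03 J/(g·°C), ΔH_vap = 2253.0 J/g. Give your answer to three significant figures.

q1 (heat water 36.7→100.0 °C): 147.6 × 4.18 × 63.3 = 39054 J
q2 (vaporize at 100 °C): 147.6 × 2253.0 = 332543 J
q3 (heat steam 100.0→108.7 °C): 147.6 × 2.03 × 8.7 = 2607 J
Total: 39054 + 332543 + 2607 = 374204 J = 374 kJ

q = 374 kJ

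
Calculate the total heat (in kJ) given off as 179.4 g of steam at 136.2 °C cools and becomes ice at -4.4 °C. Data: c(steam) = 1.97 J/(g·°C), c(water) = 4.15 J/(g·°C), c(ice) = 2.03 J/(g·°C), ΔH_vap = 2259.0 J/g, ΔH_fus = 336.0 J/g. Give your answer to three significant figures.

q = 554 kJ

q1 (cool steam 136.2→100 °C): 179.4 × 1.97 × 36.2 = 12794 J
q2 (condense at 100 °C): 179.4 × 2259.0 = 405265 J
q3 (cool water 100→0 °C): 179.4 × 4.15 × 100.0 = 74451 J
q4 (freeze at 0 °C): 179.4 × 336.0 = 60278 J
q5 (cool ice 0→-4.4 °C): 179.4 × 2.03 × 4.4 = 1602 J
Total: 12794 + 405265 + 74451 + 60278 + 1602 = 554390 J = 554 kJ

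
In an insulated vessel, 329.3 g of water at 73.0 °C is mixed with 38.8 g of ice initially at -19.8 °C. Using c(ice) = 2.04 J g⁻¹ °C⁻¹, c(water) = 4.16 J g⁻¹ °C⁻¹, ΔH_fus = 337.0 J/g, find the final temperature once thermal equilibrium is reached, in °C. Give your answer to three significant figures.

Heat to bring ice to 0 °C and melt it: q₁ = 38.8×2.04×19.8 + 38.8×337.0 = 14643 J
Heat the water can supply cooling to 0 °C: 329.3×4.16×73.0 = 100002 J > q₁, so all ice melts.
Energy balance: 329.3×4.16×(73.0 − T) = 14643 + 38.8×4.16×(T − 0)
1369.888(73.0 − T) = 14643 + 161.408 T
100002 − 14643 = 1531.296 T
T = 85359 / 1531.296 = 55.74 °C

T_f = 55.7 °C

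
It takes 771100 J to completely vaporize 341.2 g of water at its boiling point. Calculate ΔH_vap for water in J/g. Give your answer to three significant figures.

ΔH_vap = 2260 J/g

ΔH_vap = q / m = 771100 / 341.2 = 2260 J/g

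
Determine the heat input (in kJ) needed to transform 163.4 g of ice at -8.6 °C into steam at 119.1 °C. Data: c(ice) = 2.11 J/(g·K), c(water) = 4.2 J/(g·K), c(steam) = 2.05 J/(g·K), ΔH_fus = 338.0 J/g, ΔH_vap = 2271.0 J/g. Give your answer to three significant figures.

q1 (heat ice -8.6→0.0 °C): 163.4 × 2.11 × 8.6 = 2965 J
q2 (melt at 0 °C): 163.4 × 338.0 = 55229 J
q3 (heat water 0.0→100.0 °C): 163.4 × 4.2 × 100.0 = 68628 J
q4 (vaporize at 100 °C): 163.4 × 2271.0 = 371081 J
q5 (heat steam 100.0→119.1 °C): 163.4 × 2.05 × 19.1 = 6398 J
Total: 2965 + 55229 + 68628 + 371081 + 6398 = 504301 J = 504 kJ

q = 504 kJ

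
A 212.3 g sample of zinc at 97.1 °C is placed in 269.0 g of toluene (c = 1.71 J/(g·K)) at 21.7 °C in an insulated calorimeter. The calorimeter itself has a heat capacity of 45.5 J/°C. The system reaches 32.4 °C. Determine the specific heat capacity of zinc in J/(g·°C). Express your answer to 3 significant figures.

q_gained = (269.0 × 1.71 + 45.5) × (32.4 − 21.7) = 5409 J
q_lost = 212.3 × c × (97.1 − 32.4) = 13735.81 c
Set equal: c = 5409 / 13735.81 = 0.394 J/(g·°C)

c = 0.394 J/(g·°C)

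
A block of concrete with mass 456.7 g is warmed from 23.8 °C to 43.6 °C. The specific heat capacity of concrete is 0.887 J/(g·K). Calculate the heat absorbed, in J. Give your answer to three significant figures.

q = m c ΔT = 456.7 × 0.887 × (43.6 − 23.8)
q = 456.7 × 0.887 × 19.8 = 8021 J

q = 8020 J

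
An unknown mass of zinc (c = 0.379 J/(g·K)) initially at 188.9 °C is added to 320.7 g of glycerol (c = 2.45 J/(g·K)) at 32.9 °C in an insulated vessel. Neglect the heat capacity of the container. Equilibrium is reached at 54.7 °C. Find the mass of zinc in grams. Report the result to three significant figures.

m = 337 g

q_gained = (320.7 × 2.45) × (54.7 − 32.9) = 17130 J
q_lost = m × 0.379 × (188.9 − 54.7) = 50.8618 m
m = 17130 / 50.8618 = 337 g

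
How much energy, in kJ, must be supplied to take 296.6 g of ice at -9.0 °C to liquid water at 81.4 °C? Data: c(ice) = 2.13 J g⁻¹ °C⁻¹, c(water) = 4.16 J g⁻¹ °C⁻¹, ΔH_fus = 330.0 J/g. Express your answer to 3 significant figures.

q = 204 kJ

q1 (heat ice -9.0→0.0 °C): 296.6 × 2.13 × 9.0 = 5686 J
q2 (melt at 0 °C): 296.6 × 330.0 = 97878 J
q3 (heat water 0.0→81.4 °C): 296.6 × 4.16 × 81.4 = 100436 J
Total: 5686 + 97878 + 100436 = 204000 J = 204 kJ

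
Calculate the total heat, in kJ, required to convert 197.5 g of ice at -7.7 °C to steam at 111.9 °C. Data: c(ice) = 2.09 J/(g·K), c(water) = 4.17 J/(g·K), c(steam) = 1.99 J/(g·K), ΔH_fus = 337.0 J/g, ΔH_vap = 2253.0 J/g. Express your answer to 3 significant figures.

q1 (heat ice -7.7→0.0 °C): 197.5 × 2.09 × 7.7 = 3178 J
q2 (melt at 0 °C): 197.5 × 337.0 = 66558 J
q3 (heat water 0.0→100.0 °C): 197.5 × 4.17 × 100.0 = 82358 J
q4 (vaporize at 100 °C): 197.5 × 2253.0 = 444968 J
q5 (heat steam 100.0→111.9 °C): 197.5 × 1.99 × 11.9 = 4677 J
Total: 3178 + 66558 + 82358 + 444968 + 4677 = 601739 J = 602 kJ

q = 602 kJ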